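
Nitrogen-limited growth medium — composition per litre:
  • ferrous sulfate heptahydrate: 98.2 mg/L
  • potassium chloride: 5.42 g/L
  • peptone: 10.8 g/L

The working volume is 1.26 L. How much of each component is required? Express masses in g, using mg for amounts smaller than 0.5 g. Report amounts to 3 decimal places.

ferrous sulfate heptahydrate 123.732 mg; potassium chloride 6.829 g; peptone 13.608 g

Working volume: 1.26 L.
ferrous sulfate heptahydrate: 98.2 mg/L × 1.26 L = 123.732 mg
potassium chloride: 5.42 g/L × 1.26 L = 6.829 g
peptone: 10.8 g/L × 1.26 L = 13.608 g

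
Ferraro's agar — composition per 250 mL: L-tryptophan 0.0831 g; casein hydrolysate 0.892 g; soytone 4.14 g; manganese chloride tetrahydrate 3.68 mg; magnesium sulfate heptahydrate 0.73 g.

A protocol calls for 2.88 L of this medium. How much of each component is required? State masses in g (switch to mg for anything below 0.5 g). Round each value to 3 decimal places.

Ratio of target to recipe volume: 2880 / 250 = 11.52.
L-tryptophan: 0.0831 g × (2880 mL / 250 mL) = 0.957 g
casein hydrolysate: 0.892 g × (2880 mL / 250 mL) = 10.276 g
soytone: 4.14 g × (2880 mL / 250 mL) = 47.693 g
manganese chloride tetrahydrate: 3.68 mg × (2880 mL / 250 mL) = 42.394 mg
magnesium sulfate heptahydrate: 0.73 g × (2880 mL / 250 mL) = 8.410 g

L-tryptophan 0.957 g; casein hydrolysate 10.276 g; soytone 47.693 g; manganese chloride tetrahydrate 42.394 mg; magnesium sulfate heptahydrate 8.410 g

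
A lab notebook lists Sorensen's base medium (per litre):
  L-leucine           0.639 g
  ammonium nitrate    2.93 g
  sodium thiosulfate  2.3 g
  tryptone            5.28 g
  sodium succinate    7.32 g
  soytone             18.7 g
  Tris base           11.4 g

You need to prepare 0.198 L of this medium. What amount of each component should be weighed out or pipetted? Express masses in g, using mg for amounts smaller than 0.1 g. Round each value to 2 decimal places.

Ratio of target to recipe volume: 198 / 1000 = 0.198.
L-leucine: 0.639 g × (198 mL / 1000 mL) = 0.13 g
ammonium nitrate: 2.93 g × (198 mL / 1000 mL) = 0.58 g
sodium thiosulfate: 2.3 g × (198 mL / 1000 mL) = 0.46 g
tryptone: 5.28 g × (198 mL / 1000 mL) = 1.05 g
sodium succinate: 7.32 g × (198 mL / 1000 mL) = 1.45 g
soytone: 18.7 g × (198 mL / 1000 mL) = 3.70 g
Tris base: 11.4 g × (198 mL / 1000 mL) = 2.26 g

L-leucine 0.13 g; ammonium nitrate 0.58 g; sodium thiosulfate 0.46 g; tryptone 1.05 g; sodium succinate 1.45 g; soytone 3.70 g; Tris base 2.26 g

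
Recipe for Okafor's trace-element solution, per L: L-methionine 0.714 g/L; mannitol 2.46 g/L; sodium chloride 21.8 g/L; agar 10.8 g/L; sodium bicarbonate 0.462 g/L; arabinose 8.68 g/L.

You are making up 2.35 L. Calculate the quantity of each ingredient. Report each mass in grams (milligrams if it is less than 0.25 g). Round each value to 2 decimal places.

L-methionine 1.68 g; mannitol 5.78 g; sodium chloride 51.23 g; agar 25.38 g; sodium bicarbonate 1.09 g; arabinose 20.40 g

Scale factor relative to 1 L: 2.35.
L-methionine: 0.714 g/L × 2.35 L = 1.68 g
mannitol: 2.46 g/L × 2.35 L = 5.78 g
sodium chloride: 21.8 g/L × 2.35 L = 51.23 g
agar: 10.8 g/L × 2.35 L = 25.38 g
sodium bicarbonate: 0.462 g/L × 2.35 L = 1.09 g
arabinose: 8.68 g/L × 2.35 L = 20.40 g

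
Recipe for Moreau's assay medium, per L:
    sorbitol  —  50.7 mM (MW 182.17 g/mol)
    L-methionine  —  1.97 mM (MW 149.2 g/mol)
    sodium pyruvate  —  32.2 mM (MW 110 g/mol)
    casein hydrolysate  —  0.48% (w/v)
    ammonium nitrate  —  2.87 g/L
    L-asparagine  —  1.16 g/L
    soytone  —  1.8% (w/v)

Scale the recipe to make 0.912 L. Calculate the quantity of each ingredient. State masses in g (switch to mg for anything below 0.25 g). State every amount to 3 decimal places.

sorbitol 8.423 g; L-methionine 0.268 g; sodium pyruvate 3.230 g; casein hydrolysate 4.378 g; ammonium nitrate 2.617 g; L-asparagine 1.058 g; soytone 16.416 g

Working volume: 0.912 L.
sorbitol: 50.7 mmol/L × 182.17 g/mol × 0.912 L ÷ 1000 = 8.423 g
L-methionine: 1.97 mmol/L × 149.2 g/mol × 0.912 L ÷ 1000 = 0.268 g
sodium pyruvate: 32.2 mmol/L × 110 g/mol × 0.912 L ÷ 1000 = 3.230 g
casein hydrolysate: 0.48% w/v = 4.8 g/L → 4.8 × 0.912 L = 4.378 g
ammonium nitrate: 2.87 g/L × 0.912 L = 2.617 g
L-asparagine: 1.16 g/L × 0.912 L = 1.058 g
soytone: 1.8% w/v = 18 g/L → 18 × 0.912 L = 16.416 g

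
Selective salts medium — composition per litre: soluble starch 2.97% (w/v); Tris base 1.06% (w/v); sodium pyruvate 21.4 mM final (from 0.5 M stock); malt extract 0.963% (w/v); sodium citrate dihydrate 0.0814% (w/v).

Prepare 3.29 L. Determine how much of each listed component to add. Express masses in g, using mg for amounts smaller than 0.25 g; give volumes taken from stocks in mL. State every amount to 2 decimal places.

Working volume: 3.29 L.
soluble starch: 2.97% w/v = 29.7 g/L → 29.7 × 3.29 L = 97.71 g
Tris base: 1.06 g per 100 mL × 3290 mL ÷ 100 = 34.87 g
sodium pyruvate: V = C2·V2/C1 = 21.4 mM × 3290 mL ÷ 500 mM = 140.81 mL
malt extract: 0.963 g per 100 mL × 3290 mL ÷ 100 = 31.68 g
sodium citrate dihydrate: 0.0814% w/v = 0.814 g/L → 0.814 × 3.29 L = 2.68 g

soluble starch 97.71 g; Tris base 34.87 g; sodium pyruvate 140.81 mL; malt extract 31.68 g; sodium citrate dihydrate 2.68 g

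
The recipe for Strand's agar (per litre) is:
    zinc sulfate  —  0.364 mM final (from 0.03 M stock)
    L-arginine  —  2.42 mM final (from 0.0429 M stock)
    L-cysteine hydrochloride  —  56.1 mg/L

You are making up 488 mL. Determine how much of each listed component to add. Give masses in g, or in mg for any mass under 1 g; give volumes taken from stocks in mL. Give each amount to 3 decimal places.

zinc sulfate 5.921 mL; L-arginine 27.528 mL; L-cysteine hydrochloride 27.377 mg

Target volume = 488 mL = 0.488 L.
zinc sulfate: C1V1 = C2V2 → 0.364 mM × 488 mL ÷ 30 mM = 5.921 mL
L-arginine: C1V1 = C2V2 → 2.42 mM × 488 mL ÷ 42.9 mM = 27.528 mL
L-cysteine hydrochloride: 56.1 mg/L × 0.488 L = 27.377 mg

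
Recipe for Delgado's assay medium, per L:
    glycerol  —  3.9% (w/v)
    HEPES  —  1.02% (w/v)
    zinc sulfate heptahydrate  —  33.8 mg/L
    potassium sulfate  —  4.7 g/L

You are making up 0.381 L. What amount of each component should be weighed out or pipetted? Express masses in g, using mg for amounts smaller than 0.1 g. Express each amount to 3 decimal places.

Working volume: 0.381 L.
glycerol: 3.9% w/v = 39 g/L → 39 × 0.381 L = 14.859 g
HEPES: 1.02 g per 100 mL × 381 mL ÷ 100 = 3.886 g
zinc sulfate heptahydrate: 33.8 mg/L × 0.381 L = 12.878 mg
potassium sulfate: 4.7 g/L × 0.381 L = 1.791 g

glycerol 14.859 g; HEPES 3.886 g; zinc sulfate heptahydrate 12.878 mg; potassium sulfate 1.791 g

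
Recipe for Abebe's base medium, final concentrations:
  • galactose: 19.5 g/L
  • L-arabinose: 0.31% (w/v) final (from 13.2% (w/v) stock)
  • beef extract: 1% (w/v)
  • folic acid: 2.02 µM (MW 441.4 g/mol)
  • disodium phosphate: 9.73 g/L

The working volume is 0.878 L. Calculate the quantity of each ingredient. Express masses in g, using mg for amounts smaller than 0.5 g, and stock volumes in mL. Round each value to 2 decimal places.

Scale factor relative to 1 L: 0.878.
galactose: 19.5 g/L × 0.878 L = 17.12 g
L-arabinose: dilute stock: 0.31% ÷ 13.2% × 878 mL = 20.62 mL
beef extract: 1 g per 100 mL × 878 mL ÷ 100 = 8.78 g
folic acid: 2.02 µmol/L × 441.4 g/mol × 0.878 L ÷ 1000 = 0.78 mg
disodium phosphate: 9.73 g/L × 0.878 L = 8.54 g

galactose 17.12 g; L-arabinose 20.62 mL; beef extract 8.78 g; folic acid 0.78 mg; disodium phosphate 8.54 g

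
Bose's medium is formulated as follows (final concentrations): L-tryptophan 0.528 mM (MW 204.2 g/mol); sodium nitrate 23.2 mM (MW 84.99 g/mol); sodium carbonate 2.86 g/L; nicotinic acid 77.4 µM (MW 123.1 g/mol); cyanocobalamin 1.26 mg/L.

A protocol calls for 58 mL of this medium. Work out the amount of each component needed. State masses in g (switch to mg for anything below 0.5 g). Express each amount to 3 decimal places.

L-tryptophan 6.253 mg; sodium nitrate 114.363 mg; sodium carbonate 165.880 mg; nicotinic acid 0.553 mg; cyanocobalamin 0.073 mg

Working volume: 58 mL = 0.058 L.
L-tryptophan: 0.528 mmol/L × 204.2 mg/mmol × 0.058 L = 6.253 mg
sodium nitrate: 23.2 mmol/L × 84.99 mg/mmol × 0.058 L = 114.363 mg
sodium carbonate: 2.86 g/L × 0.058 L = 0.16588 g = 165.880 mg
nicotinic acid: 77.4 µmol/L × 123.1 g/mol × 0.058 L ÷ 1000 = 0.553 mg
cyanocobalamin: 1.26 mg/L × 0.058 L = 0.073 mg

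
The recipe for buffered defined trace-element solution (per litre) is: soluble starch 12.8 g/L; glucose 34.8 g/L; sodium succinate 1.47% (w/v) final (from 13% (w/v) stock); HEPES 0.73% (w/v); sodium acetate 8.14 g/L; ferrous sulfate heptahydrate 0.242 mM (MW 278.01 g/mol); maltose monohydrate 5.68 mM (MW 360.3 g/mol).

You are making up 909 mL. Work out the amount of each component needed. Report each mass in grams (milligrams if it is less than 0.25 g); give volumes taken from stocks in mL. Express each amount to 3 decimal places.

Working volume: 909 mL = 0.909 L.
soluble starch: 12.8 g/L × 0.909 L = 11.635 g
glucose: 34.8 g/L × 0.909 L = 31.633 g
sodium succinate: dilute stock: 1.47% ÷ 13% × 909 mL = 102.787 mL
HEPES: 0.73% w/v = 7.3 g/L → 7.3 × 0.909 L = 6.636 g
sodium acetate: 8.14 g/L × 0.909 L = 7.399 g
ferrous sulfate heptahydrate: 0.242 mmol/L × 278.01 mg/mmol × 0.909 L = 61.156 mg
maltose monohydrate: 5.68 mmol/L × 360.3 g/mol × 0.909 L ÷ 1000 = 1.860 g

soluble starch 11.635 g; glucose 31.633 g; sodium succinate 102.787 mL; HEPES 6.636 g; sodium acetate 7.399 g; ferrous sulfate heptahydrate 61.156 mg; maltose monohydrate 1.860 g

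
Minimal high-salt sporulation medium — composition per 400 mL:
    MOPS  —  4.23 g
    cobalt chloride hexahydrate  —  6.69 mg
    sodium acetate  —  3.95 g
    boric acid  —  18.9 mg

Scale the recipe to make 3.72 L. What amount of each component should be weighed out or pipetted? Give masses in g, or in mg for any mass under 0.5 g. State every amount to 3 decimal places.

MOPS 39.339 g; cobalt chloride hexahydrate 62.217 mg; sodium acetate 36.735 g; boric acid 175.770 mg

Ratio of target to recipe volume: 3720 / 400 = 9.3.
MOPS: 4.23 g × (3720 mL / 400 mL) = 39.339 g
cobalt chloride hexahydrate: 6.69 mg × (3720 mL / 400 mL) = 62.217 mg
sodium acetate: 3.95 g × (3720 mL / 400 mL) = 36.735 g
boric acid: 18.9 mg × (3720 mL / 400 mL) = 175.770 mg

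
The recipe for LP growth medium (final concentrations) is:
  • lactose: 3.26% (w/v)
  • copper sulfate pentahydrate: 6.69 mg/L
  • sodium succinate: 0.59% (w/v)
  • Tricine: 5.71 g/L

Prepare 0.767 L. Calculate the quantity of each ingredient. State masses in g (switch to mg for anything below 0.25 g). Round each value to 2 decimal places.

Working volume: 0.767 L.
lactose: 3.26% w/v = 32.6 g/L → 32.6 × 0.767 L = 25.00 g
copper sulfate pentahydrate: 6.69 mg/L × 0.767 L = 5.13 mg
sodium succinate: 0.59% w/v = 5.9 g/L → 5.9 × 0.767 L = 4.53 g
Tricine: 5.71 g/L × 0.767 L = 4.38 g

lactose 25.00 g; copper sulfate pentahydrate 5.13 mg; sodium succinate 4.53 g; Tricine 4.38 g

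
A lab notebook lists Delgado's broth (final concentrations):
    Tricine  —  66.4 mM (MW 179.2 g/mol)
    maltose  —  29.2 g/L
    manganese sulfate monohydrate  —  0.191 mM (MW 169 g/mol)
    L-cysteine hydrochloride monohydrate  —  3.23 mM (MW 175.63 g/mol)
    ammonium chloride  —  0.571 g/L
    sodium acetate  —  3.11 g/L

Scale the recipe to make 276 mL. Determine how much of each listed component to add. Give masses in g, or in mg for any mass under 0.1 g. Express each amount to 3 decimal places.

Tricine 3.284 g; maltose 8.059 g; manganese sulfate monohydrate 8.909 mg; L-cysteine hydrochloride monohydrate 0.157 g; ammonium chloride 0.158 g; sodium acetate 0.858 g

Target volume = 276 mL = 0.276 L.
Tricine: 66.4 mmol/L × 179.2 g/mol × 0.276 L ÷ 1000 = 3.284 g
maltose: 29.2 g/L × 0.276 L = 8.059 g
manganese sulfate monohydrate: 0.191 mmol/L × 169 mg/mmol × 0.276 L = 8.909 mg
L-cysteine hydrochloride monohydrate: 3.23 mmol/L × 175.63 g/mol × 0.276 L ÷ 1000 = 0.157 g
ammonium chloride: 0.571 g/L × 0.276 L = 0.158 g
sodium acetate: 3.11 g/L × 0.276 L = 0.858 g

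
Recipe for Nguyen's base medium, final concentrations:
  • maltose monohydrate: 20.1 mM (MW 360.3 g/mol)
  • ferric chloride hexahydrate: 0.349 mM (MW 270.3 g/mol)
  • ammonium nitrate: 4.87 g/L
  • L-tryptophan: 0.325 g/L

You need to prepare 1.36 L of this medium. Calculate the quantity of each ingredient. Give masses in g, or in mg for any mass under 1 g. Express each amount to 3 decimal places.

maltose monohydrate 9.849 g; ferric chloride hexahydrate 128.295 mg; ammonium nitrate 6.623 g; L-tryptophan 442.000 mg

Working volume: 1.36 L.
maltose monohydrate: 20.1 mmol/L × 360.3 g/mol × 1.36 L ÷ 1000 = 9.849 g
ferric chloride hexahydrate: 0.349 mmol/L × 270.3 mg/mmol × 1.36 L = 128.295 mg
ammonium nitrate: 4.87 g/L × 1.36 L = 6.623 g
L-tryptophan: 0.325 g/L × 1.36 L = 0.442 g = 442.000 mg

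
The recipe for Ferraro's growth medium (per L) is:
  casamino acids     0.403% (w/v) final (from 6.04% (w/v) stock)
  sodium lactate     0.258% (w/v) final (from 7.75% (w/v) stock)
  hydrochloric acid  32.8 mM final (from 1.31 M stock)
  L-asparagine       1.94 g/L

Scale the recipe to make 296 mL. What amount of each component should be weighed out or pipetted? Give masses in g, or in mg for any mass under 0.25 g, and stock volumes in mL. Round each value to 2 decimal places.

Target volume = 296 mL = 0.296 L.
casamino acids: C1V1 = C2V2 → 0.403% ÷ 6.04% × 296 mL = 19.75 mL
sodium lactate: V = C2·V2/C1 = 0.258% ÷ 7.75% × 296 mL = 9.85 mL
hydrochloric acid: dilute stock: 32.8 mM × 296 mL ÷ 1310 mM = 7.41 mL
L-asparagine: 1.94 g/L × 0.296 L = 0.57 g

casamino acids 19.75 mL; sodium lactate 9.85 mL; hydrochloric acid 7.41 mL; L-asparagine 0.57 g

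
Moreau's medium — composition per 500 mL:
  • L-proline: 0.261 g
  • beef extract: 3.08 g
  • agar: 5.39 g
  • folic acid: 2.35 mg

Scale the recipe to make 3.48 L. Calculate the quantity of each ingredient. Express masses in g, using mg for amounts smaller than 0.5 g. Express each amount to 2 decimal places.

L-proline 1.82 g; beef extract 21.44 g; agar 37.51 g; folic acid 16.36 mg

Scale factor = 3480 mL / 500 mL = 6.96.
L-proline: 0.261 g × (3480 mL / 500 mL) = 1.82 g
beef extract: 3.08 g × (3480 mL / 500 mL) = 21.44 g
agar: 5.39 g × (3480 mL / 500 mL) = 37.51 g
folic acid: 2.35 mg × (3480 mL / 500 mL) = 16.36 mg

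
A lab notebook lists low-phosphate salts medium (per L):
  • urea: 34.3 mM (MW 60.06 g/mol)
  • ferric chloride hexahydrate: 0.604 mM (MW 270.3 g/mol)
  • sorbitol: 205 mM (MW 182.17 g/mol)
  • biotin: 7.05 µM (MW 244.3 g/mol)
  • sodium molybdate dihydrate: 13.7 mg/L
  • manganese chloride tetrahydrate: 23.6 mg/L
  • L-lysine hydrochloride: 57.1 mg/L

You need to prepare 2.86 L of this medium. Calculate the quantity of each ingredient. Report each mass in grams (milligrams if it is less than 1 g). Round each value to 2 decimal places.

urea 5.89 g; ferric chloride hexahydrate 466.93 mg; sorbitol 106.81 g; biotin 4.93 mg; sodium molybdate dihydrate 39.18 mg; manganese chloride tetrahydrate 67.50 mg; L-lysine hydrochloride 163.31 mg

Working volume: 2.86 L.
urea: 34.3 mmol/L × 60.06 g/mol × 2.86 L ÷ 1000 = 5.89 g
ferric chloride hexahydrate: 0.604 mmol/L × 270.3 mg/mmol × 2.86 L = 466.93 mg
sorbitol: 205 mmol/L × 182.17 g/mol × 2.86 L ÷ 1000 = 106.81 g
biotin: 7.05 µmol/L × 244.3 g/mol × 2.86 L ÷ 1000 = 4.93 mg
sodium molybdate dihydrate: 13.7 mg/L × 2.86 L = 39.18 mg
manganese chloride tetrahydrate: 23.6 mg/L × 2.86 L = 67.50 mg
L-lysine hydrochloride: 57.1 mg/L × 2.86 L = 163.31 mg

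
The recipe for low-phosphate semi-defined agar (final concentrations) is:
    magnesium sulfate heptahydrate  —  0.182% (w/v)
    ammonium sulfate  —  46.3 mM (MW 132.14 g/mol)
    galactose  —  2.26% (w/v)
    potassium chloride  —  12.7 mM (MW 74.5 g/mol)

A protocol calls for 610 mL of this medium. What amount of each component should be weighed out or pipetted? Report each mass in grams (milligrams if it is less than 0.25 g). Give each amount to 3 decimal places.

Working volume: 610 mL = 0.61 L.
magnesium sulfate heptahydrate: 0.182% w/v = 1.82 g/L → 1.82 × 0.61 L = 1.110 g
ammonium sulfate: 46.3 mmol/L × 132.14 g/mol × 0.61 L ÷ 1000 = 3.732 g
galactose: 2.26 g per 100 mL × 610 mL ÷ 100 = 13.786 g
potassium chloride: 12.7 mmol/L × 74.5 g/mol × 0.61 L ÷ 1000 = 0.577 g

magnesium sulfate heptahydrate 1.110 g; ammonium sulfate 3.732 g; galactose 13.786 g; potassium chloride 0.577 g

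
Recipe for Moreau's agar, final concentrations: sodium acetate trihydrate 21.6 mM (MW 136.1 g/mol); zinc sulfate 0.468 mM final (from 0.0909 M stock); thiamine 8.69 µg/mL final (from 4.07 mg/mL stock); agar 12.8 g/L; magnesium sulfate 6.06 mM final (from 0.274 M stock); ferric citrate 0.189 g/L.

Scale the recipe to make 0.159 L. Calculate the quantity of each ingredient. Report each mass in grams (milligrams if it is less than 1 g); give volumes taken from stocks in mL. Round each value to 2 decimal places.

Scale factor relative to 1 L: 0.159.
sodium acetate trihydrate: 21.6 mmol/L × 136.1 mg/mmol × 0.159 L = 467.42 mg
zinc sulfate: dilute stock: 0.468 mM × 159 mL ÷ 90.9 mM = 0.82 mL
thiamine: dilute stock: 8.69 µg/mL × 159 mL ÷ 4070 µg/mL = 0.34 mL
agar: 12.8 g/L × 0.159 L = 2.04 g
magnesium sulfate: dilute stock: 6.06 mM × 159 mL ÷ 274 mM = 3.52 mL
ferric citrate: 0.189 g/L × 0.159 L = 0.030051 g = 30.05 mg

sodium acetate trihydrate 467.42 mg; zinc sulfate 0.82 mL; thiamine 0.34 mL; agar 2.04 g; magnesium sulfate 3.52 mL; ferric citrate 30.05 mg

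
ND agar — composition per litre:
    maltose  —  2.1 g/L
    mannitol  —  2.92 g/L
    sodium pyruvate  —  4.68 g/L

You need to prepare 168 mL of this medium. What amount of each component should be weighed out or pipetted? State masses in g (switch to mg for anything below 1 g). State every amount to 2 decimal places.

Working volume: 168 mL = 0.168 L.
maltose: 2.1 g/L × 0.168 L = 0.3528 g = 352.80 mg
mannitol: 2.92 g/L × 0.168 L = 0.49056 g = 490.56 mg
sodium pyruvate: 4.68 g/L × 0.168 L = 0.78624 g = 786.24 mg

maltose 352.80 mg; mannitol 490.56 mg; sodium pyruvate 786.24 mg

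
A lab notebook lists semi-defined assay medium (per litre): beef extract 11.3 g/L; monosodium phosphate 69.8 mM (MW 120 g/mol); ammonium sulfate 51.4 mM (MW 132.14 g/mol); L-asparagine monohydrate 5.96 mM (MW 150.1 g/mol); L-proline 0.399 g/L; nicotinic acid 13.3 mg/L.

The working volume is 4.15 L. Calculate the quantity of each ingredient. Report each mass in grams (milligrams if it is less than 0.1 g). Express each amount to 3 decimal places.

beef extract 46.895 g; monosodium phosphate 34.760 g; ammonium sulfate 28.187 g; L-asparagine monohydrate 3.713 g; L-proline 1.656 g; nicotinic acid 55.195 mg

Scale factor relative to 1 L: 4.15.
beef extract: 11.3 g/L × 4.15 L = 46.895 g
monosodium phosphate: 69.8 mmol/L × 120 g/mol × 4.15 L ÷ 1000 = 34.760 g
ammonium sulfate: 51.4 mmol/L × 132.14 g/mol × 4.15 L ÷ 1000 = 28.187 g
L-asparagine monohydrate: 5.96 mmol/L × 150.1 g/mol × 4.15 L ÷ 1000 = 3.713 g
L-proline: 0.399 g/L × 4.15 L = 1.656 g
nicotinic acid: 13.3 mg/L × 4.15 L = 55.195 mg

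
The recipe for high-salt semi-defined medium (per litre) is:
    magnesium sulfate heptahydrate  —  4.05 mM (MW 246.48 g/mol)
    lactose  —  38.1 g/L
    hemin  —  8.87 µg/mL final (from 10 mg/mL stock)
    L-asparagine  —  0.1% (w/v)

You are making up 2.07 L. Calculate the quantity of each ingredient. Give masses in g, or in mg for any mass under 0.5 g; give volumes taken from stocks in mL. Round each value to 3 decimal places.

magnesium sulfate heptahydrate 2.066 g; lactose 78.867 g; hemin 1.836 mL; L-asparagine 2.070 g

Scale factor relative to 1 L: 2.07.
magnesium sulfate heptahydrate: 4.05 mmol/L × 246.48 g/mol × 2.07 L ÷ 1000 = 2.066 g
lactose: 38.1 g/L × 2.07 L = 78.867 g
hemin: dilute stock: 8.87 µg/mL × 2070 mL ÷ 10000 µg/mL = 1.836 mL
L-asparagine: 0.1 g per 100 mL × 2070 mL ÷ 100 = 2.070 g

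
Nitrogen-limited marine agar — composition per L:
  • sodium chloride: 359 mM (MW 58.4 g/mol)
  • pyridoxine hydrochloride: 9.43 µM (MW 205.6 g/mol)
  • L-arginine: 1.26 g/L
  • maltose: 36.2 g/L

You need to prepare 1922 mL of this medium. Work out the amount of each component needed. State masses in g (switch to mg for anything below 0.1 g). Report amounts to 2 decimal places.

Target volume = 1922 mL = 1.922 L.
sodium chloride: 359 mmol/L × 58.4 g/mol × 1.922 L ÷ 1000 = 40.30 g
pyridoxine hydrochloride: 9.43 µmol/L × 205.6 g/mol × 1.922 L ÷ 1000 = 3.73 mg
L-arginine: 1.26 g/L × 1.922 L = 2.42 g
maltose: 36.2 g/L × 1.922 L = 69.58 g

sodium chloride 40.30 g; pyridoxine hydrochloride 3.73 mg; L-arginine 2.42 g; maltose 69.58 g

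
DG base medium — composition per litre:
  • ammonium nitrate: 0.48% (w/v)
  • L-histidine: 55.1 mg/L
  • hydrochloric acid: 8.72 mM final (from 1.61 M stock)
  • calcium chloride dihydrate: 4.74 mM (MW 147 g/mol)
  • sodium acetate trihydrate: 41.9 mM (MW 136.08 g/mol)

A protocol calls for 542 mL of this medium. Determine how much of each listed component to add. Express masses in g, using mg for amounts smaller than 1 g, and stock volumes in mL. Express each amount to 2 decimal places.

ammonium nitrate 2.60 g; L-histidine 29.86 mg; hydrochloric acid 2.94 mL; calcium chloride dihydrate 377.65 mg; sodium acetate trihydrate 3.09 g

Scale factor relative to 1 L: 0.542.
ammonium nitrate: 0.48% w/v = 4.8 g/L → 4.8 × 0.542 L = 2.60 g
L-histidine: 55.1 mg/L × 0.542 L = 29.86 mg
hydrochloric acid: C1V1 = C2V2 → 8.72 mM × 542 mL ÷ 1610 mM = 2.94 mL
calcium chloride dihydrate: 4.74 mmol/L × 147 mg/mmol × 0.542 L = 377.65 mg
sodium acetate trihydrate: 41.9 mmol/L × 136.08 g/mol × 0.542 L ÷ 1000 = 3.09 g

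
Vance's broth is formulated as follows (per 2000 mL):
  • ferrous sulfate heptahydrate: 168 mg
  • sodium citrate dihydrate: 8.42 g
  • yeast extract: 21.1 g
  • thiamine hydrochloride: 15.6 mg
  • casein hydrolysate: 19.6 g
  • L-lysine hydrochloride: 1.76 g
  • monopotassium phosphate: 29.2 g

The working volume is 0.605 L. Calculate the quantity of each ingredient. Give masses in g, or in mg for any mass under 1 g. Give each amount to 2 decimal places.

Scale factor = 605 mL / 2000 mL = 0.3025.
ferrous sulfate heptahydrate: 168 mg × (605 mL / 2000 mL) = 50.82 mg
sodium citrate dihydrate: 8.42 g × (605 mL / 2000 mL) = 2.55 g
yeast extract: 21.1 g × (605 mL / 2000 mL) = 6.38 g
thiamine hydrochloride: 15.6 mg × (605 mL / 2000 mL) = 4.72 mg
casein hydrolysate: 19.6 g × (605 mL / 2000 mL) = 5.93 g
L-lysine hydrochloride: 1.76 g × (605 mL / 2000 mL) = 0.5324 g = 532.40 mg
monopotassium phosphate: 29.2 g × (605 mL / 2000 mL) = 8.83 g

ferrous sulfate heptahydrate 50.82 mg; sodium citrate dihydrate 2.55 g; yeast extract 6.38 g; thiamine hydrochloride 4.72 mg; casein hydrolysate 5.93 g; L-lysine hydrochloride 532.40 mg; monopotassium phosphate 8.83 g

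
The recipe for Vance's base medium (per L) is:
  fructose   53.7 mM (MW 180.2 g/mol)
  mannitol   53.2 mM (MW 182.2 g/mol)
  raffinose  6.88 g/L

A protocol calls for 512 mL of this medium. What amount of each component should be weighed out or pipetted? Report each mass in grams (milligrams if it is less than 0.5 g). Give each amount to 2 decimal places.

fructose 4.95 g; mannitol 4.96 g; raffinose 3.52 g

Working volume: 512 mL = 0.512 L.
fructose: 53.7 mmol/L × 180.2 g/mol × 0.512 L ÷ 1000 = 4.95 g
mannitol: 53.2 mmol/L × 182.2 g/mol × 0.512 L ÷ 1000 = 4.96 g
raffinose: 6.88 g/L × 0.512 L = 3.52 g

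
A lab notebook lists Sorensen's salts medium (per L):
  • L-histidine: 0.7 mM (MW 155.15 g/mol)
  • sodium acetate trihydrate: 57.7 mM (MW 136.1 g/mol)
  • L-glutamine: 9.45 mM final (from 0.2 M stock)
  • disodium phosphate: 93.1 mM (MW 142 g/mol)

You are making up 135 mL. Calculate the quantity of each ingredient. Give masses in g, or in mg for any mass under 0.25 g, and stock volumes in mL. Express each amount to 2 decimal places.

Scale factor relative to 1 L: 0.135.
L-histidine: 0.7 mmol/L × 155.15 mg/mmol × 0.135 L = 14.66 mg
sodium acetate trihydrate: 57.7 mmol/L × 136.1 g/mol × 0.135 L ÷ 1000 = 1.06 g
L-glutamine: V = C2·V2/C1 = 9.45 mM × 135 mL ÷ 200 mM = 6.38 mL
disodium phosphate: 93.1 mmol/L × 142 g/mol × 0.135 L ÷ 1000 = 1.78 g

L-histidine 14.66 mg; sodium acetate trihydrate 1.06 g; L-glutamine 6.38 mL; disodium phosphate 1.78 g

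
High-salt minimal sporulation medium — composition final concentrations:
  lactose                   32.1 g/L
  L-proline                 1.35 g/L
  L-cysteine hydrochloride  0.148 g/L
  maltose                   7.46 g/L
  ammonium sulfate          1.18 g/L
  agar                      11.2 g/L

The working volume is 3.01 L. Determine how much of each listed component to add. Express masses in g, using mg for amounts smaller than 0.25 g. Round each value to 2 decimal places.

Scale factor relative to 1 L: 3.01.
lactose: 32.1 g/L × 3.01 L = 96.62 g
L-proline: 1.35 g/L × 3.01 L = 4.06 g
L-cysteine hydrochloride: 0.148 g/L × 3.01 L = 0.45 g
maltose: 7.46 g/L × 3.01 L = 22.45 g
ammonium sulfate: 1.18 g/L × 3.01 L = 3.55 g
agar: 11.2 g/L × 3.01 L = 33.71 g

lactose 96.62 g; L-proline 4.06 g; L-cysteine hydrochloride 0.45 g; maltose 22.45 g; ammonium sulfate 3.55 g; agar 33.71 g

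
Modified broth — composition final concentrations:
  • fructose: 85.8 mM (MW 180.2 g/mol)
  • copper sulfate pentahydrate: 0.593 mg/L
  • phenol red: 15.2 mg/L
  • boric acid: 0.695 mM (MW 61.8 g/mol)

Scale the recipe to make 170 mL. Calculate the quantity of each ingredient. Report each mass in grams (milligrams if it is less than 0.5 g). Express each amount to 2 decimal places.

Target volume = 170 mL = 0.17 L.
fructose: 85.8 mmol/L × 180.2 g/mol × 0.17 L ÷ 1000 = 2.63 g
copper sulfate pentahydrate: 0.593 mg/L × 0.17 L = 0.10 mg
phenol red: 15.2 mg/L × 0.17 L = 2.58 mg
boric acid: 0.695 mmol/L × 61.8 mg/mmol × 0.17 L = 7.30 mg

fructose 2.63 g; copper sulfate pentahydrate 0.10 mg; phenol red 2.58 mg; boric acid 7.30 mg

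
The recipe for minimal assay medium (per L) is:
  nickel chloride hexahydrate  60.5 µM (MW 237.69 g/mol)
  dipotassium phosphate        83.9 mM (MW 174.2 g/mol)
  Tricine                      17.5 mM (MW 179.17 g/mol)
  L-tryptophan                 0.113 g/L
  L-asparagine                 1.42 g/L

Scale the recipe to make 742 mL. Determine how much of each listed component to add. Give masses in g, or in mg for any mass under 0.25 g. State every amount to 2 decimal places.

nickel chloride hexahydrate 10.67 mg; dipotassium phosphate 10.84 g; Tricine 2.33 g; L-tryptophan 83.85 mg; L-asparagine 1.05 g

Working volume: 742 mL = 0.742 L.
nickel chloride hexahydrate: 60.5 µmol/L × 237.69 g/mol × 0.742 L ÷ 1000 = 10.67 mg
dipotassium phosphate: 83.9 mmol/L × 174.2 g/mol × 0.742 L ÷ 1000 = 10.84 g
Tricine: 17.5 mmol/L × 179.17 g/mol × 0.742 L ÷ 1000 = 2.33 g
L-tryptophan: 0.113 g/L × 0.742 L = 0.083846 g = 83.85 mg
L-asparagine: 1.42 g/L × 0.742 L = 1.05 g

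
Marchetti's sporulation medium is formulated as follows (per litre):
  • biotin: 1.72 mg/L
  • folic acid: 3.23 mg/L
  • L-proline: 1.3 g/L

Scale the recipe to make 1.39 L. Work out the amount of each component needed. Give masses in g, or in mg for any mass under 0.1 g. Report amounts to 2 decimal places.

Scale factor relative to 1 L: 1.39.
biotin: 1.72 mg/L × 1.39 L = 2.39 mg
folic acid: 3.23 mg/L × 1.39 L = 4.49 mg
L-proline: 1.3 g/L × 1.39 L = 1.81 g

biotin 2.39 mg; folic acid 4.49 mg; L-proline 1.81 g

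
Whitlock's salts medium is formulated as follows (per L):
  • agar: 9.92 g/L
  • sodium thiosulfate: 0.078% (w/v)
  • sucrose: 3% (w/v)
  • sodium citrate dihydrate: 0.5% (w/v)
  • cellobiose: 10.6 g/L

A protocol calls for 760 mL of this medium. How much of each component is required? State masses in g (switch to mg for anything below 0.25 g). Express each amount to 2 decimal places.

Target volume = 760 mL = 0.76 L.
agar: 9.92 g/L × 0.76 L = 7.54 g
sodium thiosulfate: 0.078% w/v = 0.78 g/L → 0.78 × 0.76 L = 0.59 g
sucrose: 3 g per 100 mL × 760 mL ÷ 100 = 22.80 g
sodium citrate dihydrate: 0.5% w/v = 5 g/L → 5 × 0.76 L = 3.80 g
cellobiose: 10.6 g/L × 0.76 L = 8.06 g

agar 7.54 g; sodium thiosulfate 0.59 g; sucrose 22.80 g; sodium citrate dihydrate 3.80 g; cellobiose 8.06 g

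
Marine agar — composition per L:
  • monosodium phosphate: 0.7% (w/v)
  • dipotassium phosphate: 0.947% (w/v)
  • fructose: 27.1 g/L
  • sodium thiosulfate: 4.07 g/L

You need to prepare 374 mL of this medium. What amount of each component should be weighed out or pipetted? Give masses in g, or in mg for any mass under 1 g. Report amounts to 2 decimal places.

monosodium phosphate 2.62 g; dipotassium phosphate 3.54 g; fructose 10.14 g; sodium thiosulfate 1.52 g

Scale factor relative to 1 L: 0.374.
monosodium phosphate: 0.7% w/v = 7 g/L → 7 × 0.374 L = 2.62 g
dipotassium phosphate: 0.947% w/v = 9.47 g/L → 9.47 × 0.374 L = 3.54 g
fructose: 27.1 g/L × 0.374 L = 10.14 g
sodium thiosulfate: 4.07 g/L × 0.374 L = 1.52 g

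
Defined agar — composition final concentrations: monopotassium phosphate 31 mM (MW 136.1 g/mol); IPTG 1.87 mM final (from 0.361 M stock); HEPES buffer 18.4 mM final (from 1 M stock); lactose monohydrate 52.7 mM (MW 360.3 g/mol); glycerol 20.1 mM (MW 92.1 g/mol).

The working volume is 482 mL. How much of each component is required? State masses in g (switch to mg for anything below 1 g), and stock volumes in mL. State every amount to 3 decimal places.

monopotassium phosphate 2.034 g; IPTG 2.497 mL; HEPES buffer 8.869 mL; lactose monohydrate 9.152 g; glycerol 892.283 mg

Scale factor relative to 1 L: 0.482.
monopotassium phosphate: 31 mmol/L × 136.1 g/mol × 0.482 L ÷ 1000 = 2.034 g
IPTG: C1V1 = C2V2 → 1.87 mM × 482 mL ÷ 361 mM = 2.497 mL
HEPES buffer: dilute stock: 18.4 mM × 482 mL ÷ 1000 mM = 8.869 mL
lactose monohydrate: 52.7 mmol/L × 360.3 g/mol × 0.482 L ÷ 1000 = 9.152 g
glycerol: 20.1 mmol/L × 92.1 mg/mmol × 0.482 L = 892.283 mg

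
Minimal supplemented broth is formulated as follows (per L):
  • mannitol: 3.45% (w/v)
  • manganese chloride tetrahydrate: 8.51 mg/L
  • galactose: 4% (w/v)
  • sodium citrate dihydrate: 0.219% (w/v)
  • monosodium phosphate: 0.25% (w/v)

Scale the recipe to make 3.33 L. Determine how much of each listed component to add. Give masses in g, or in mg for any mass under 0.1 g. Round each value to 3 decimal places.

mannitol 114.885 g; manganese chloride tetrahydrate 28.338 mg; galactose 133.200 g; sodium citrate dihydrate 7.293 g; monosodium phosphate 8.325 g

Working volume: 3.33 L.
mannitol: 3.45 g per 100 mL × 3330 mL ÷ 100 = 114.885 g
manganese chloride tetrahydrate: 8.51 mg/L × 3.33 L = 28.338 mg
galactose: 4% w/v = 40 g/L → 40 × 3.33 L = 133.200 g
sodium citrate dihydrate: 0.219 g per 100 mL × 3330 mL ÷ 100 = 7.293 g
monosodium phosphate: 0.25 g per 100 mL × 3330 mL ÷ 100 = 8.325 g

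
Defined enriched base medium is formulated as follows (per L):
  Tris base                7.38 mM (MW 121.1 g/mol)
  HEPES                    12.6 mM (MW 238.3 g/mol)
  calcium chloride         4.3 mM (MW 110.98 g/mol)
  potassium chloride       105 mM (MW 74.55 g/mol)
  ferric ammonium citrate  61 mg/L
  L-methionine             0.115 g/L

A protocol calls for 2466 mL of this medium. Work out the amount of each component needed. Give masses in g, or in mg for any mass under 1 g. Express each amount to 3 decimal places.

Scale factor relative to 1 L: 2.466.
Tris base: 7.38 mmol/L × 121.1 g/mol × 2.466 L ÷ 1000 = 2.204 g
HEPES: 12.6 mmol/L × 238.3 g/mol × 2.466 L ÷ 1000 = 7.404 g
calcium chloride: 4.3 mmol/L × 110.98 g/mol × 2.466 L ÷ 1000 = 1.177 g
potassium chloride: 105 mmol/L × 74.55 g/mol × 2.466 L ÷ 1000 = 19.303 g
ferric ammonium citrate: 61 mg/L × 2.466 L = 150.426 mg
L-methionine: 0.115 g/L × 2.466 L = 0.28359 g = 283.590 mg

Tris base 2.204 g; HEPES 7.404 g; calcium chloride 1.177 g; potassium chloride 19.303 g; ferric ammonium citrate 150.426 mg; L-methionine 283.590 mg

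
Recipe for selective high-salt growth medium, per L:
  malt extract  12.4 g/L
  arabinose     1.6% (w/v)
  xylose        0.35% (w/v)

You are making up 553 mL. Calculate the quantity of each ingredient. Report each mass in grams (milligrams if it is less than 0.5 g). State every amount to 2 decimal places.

Working volume: 553 mL = 0.553 L.
malt extract: 12.4 g/L × 0.553 L = 6.86 g
arabinose: 1.6 g per 100 mL × 553 mL ÷ 100 = 8.85 g
xylose: 0.35% w/v = 3.5 g/L → 3.5 × 0.553 L = 1.94 g

malt extract 6.86 g; arabinose 8.85 g; xylose 1.94 g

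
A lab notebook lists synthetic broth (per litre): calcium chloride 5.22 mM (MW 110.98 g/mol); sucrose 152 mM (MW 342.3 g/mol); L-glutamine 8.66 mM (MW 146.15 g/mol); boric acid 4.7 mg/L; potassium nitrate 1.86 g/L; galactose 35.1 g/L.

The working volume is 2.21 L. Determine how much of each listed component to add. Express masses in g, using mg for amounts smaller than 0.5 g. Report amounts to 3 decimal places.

calcium chloride 1.280 g; sucrose 114.985 g; L-glutamine 2.797 g; boric acid 10.387 mg; potassium nitrate 4.111 g; galactose 77.571 g

Scale factor relative to 1 L: 2.21.
calcium chloride: 5.22 mmol/L × 110.98 g/mol × 2.21 L ÷ 1000 = 1.280 g
sucrose: 152 mmol/L × 342.3 g/mol × 2.21 L ÷ 1000 = 114.985 g
L-glutamine: 8.66 mmol/L × 146.15 g/mol × 2.21 L ÷ 1000 = 2.797 g
boric acid: 4.7 mg/L × 2.21 L = 10.387 mg
potassium nitrate: 1.86 g/L × 2.21 L = 4.111 g
galactose: 35.1 g/L × 2.21 L = 77.571 g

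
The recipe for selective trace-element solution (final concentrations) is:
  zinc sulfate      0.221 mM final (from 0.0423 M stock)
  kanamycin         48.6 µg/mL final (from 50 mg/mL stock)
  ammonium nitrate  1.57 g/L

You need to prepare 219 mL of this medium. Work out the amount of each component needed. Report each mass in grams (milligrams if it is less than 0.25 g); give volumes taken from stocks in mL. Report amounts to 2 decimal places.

Working volume: 219 mL = 0.219 L.
zinc sulfate: C1V1 = C2V2 → 0.221 mM × 219 mL ÷ 42.3 mM = 1.14 mL
kanamycin: V = C2·V2/C1 = 48.6 µg/mL × 219 mL ÷ 50000 µg/mL = 0.21 mL
ammonium nitrate: 1.57 g/L × 0.219 L = 0.34 g

zinc sulfate 1.14 mL; kanamycin 0.21 mL; ammonium nitrate 0.34 g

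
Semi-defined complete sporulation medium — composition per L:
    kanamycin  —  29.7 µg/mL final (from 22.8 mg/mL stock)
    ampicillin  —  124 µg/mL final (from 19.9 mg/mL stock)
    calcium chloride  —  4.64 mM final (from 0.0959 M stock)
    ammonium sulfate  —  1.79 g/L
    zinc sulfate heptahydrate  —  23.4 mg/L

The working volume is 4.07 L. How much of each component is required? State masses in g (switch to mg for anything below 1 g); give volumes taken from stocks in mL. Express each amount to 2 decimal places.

kanamycin 5.30 mL; ampicillin 25.36 mL; calcium chloride 196.92 mL; ammonium sulfate 7.29 g; zinc sulfate heptahydrate 95.24 mg

Working volume: 4.07 L.
kanamycin: C1V1 = C2V2 → 29.7 µg/mL × 4070 mL ÷ 22800 µg/mL = 5.30 mL
ampicillin: V = C2·V2/C1 = 124 µg/mL × 4070 mL ÷ 19900 µg/mL = 25.36 mL
calcium chloride: C1V1 = C2V2 → 4.64 mM × 4070 mL ÷ 95.9 mM = 196.92 mL
ammonium sulfate: 1.79 g/L × 4.07 L = 7.29 g
zinc sulfate heptahydrate: 23.4 mg/L × 4.07 L = 95.24 mg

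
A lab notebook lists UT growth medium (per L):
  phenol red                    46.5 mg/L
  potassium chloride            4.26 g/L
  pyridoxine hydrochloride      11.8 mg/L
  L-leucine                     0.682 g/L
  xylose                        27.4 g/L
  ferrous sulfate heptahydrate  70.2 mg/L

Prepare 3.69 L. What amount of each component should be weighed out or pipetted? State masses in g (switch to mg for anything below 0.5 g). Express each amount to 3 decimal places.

Scale factor relative to 1 L: 3.69.
phenol red: 46.5 mg/L × 3.69 L = 171.585 mg
potassium chloride: 4.26 g/L × 3.69 L = 15.719 g
pyridoxine hydrochloride: 11.8 mg/L × 3.69 L = 43.542 mg
L-leucine: 0.682 g/L × 3.69 L = 2.517 g
xylose: 27.4 g/L × 3.69 L = 101.106 g
ferrous sulfate heptahydrate: 70.2 mg/L × 3.69 L = 259.038 mg

phenol red 171.585 mg; potassium chloride 15.719 g; pyridoxine hydrochloride 43.542 mg; L-leucine 2.517 g; xylose 101.106 g; ferrous sulfate heptahydrate 259.038 mg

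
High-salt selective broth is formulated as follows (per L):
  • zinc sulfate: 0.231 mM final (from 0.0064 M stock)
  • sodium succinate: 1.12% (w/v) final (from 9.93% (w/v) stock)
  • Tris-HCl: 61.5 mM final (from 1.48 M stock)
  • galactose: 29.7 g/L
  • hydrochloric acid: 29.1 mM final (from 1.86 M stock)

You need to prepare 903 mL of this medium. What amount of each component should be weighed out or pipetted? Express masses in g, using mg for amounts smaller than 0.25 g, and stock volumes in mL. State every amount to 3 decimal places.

zinc sulfate 32.593 mL; sodium succinate 101.849 mL; Tris-HCl 37.523 mL; galactose 26.819 g; hydrochloric acid 14.128 mL

Scale factor relative to 1 L: 0.903.
zinc sulfate: dilute stock: 0.231 mM × 903 mL ÷ 6.4 mM = 32.593 mL
sodium succinate: C1V1 = C2V2 → 1.12% ÷ 9.93% × 903 mL = 101.849 mL
Tris-HCl: V = C2·V2/C1 = 61.5 mM × 903 mL ÷ 1480 mM = 37.523 mL
galactose: 29.7 g/L × 0.903 L = 26.819 g
hydrochloric acid: C1V1 = C2V2 → 29.1 mM × 903 mL ÷ 1860 mM = 14.128 mL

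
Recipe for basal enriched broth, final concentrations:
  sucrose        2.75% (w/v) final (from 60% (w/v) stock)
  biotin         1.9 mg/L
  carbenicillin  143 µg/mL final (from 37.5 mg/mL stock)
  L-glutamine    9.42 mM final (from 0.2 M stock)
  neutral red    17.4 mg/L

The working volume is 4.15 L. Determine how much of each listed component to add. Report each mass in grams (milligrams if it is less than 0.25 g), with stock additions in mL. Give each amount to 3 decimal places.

sucrose 190.208 mL; biotin 7.885 mg; carbenicillin 15.825 mL; L-glutamine 195.465 mL; neutral red 72.210 mg

Working volume: 4.15 L.
sucrose: C1V1 = C2V2 → 2.75% ÷ 60% × 4150 mL = 190.208 mL
biotin: 1.9 mg/L × 4.15 L = 7.885 mg
carbenicillin: V = C2·V2/C1 = 143 µg/mL × 4150 mL ÷ 37500 µg/mL = 15.825 mL
L-glutamine: dilute stock: 9.42 mM × 4150 mL ÷ 200 mM = 195.465 mL
neutral red: 17.4 mg/L × 4.15 L = 72.210 mg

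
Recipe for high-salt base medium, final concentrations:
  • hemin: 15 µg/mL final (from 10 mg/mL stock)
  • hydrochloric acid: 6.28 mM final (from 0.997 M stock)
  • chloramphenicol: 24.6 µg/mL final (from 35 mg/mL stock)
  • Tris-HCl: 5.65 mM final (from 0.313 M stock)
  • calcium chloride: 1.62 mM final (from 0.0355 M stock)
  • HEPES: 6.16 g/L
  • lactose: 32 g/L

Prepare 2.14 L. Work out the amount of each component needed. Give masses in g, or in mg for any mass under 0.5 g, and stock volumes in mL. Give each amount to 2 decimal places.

hemin 3.21 mL; hydrochloric acid 13.48 mL; chloramphenicol 1.50 mL; Tris-HCl 38.63 mL; calcium chloride 97.66 mL; HEPES 13.18 g; lactose 68.48 g

Working volume: 2.14 L.
hemin: C1V1 = C2V2 → 15 µg/mL × 2140 mL ÷ 10000 µg/mL = 3.21 mL
hydrochloric acid: dilute stock: 6.28 mM × 2140 mL ÷ 997 mM = 13.48 mL
chloramphenicol: dilute stock: 24.6 µg/mL × 2140 mL ÷ 35000 µg/mL = 1.50 mL
Tris-HCl: V = C2·V2/C1 = 5.65 mM × 2140 mL ÷ 313 mM = 38.63 mL
calcium chloride: C1V1 = C2V2 → 1.62 mM × 2140 mL ÷ 35.5 mM = 97.66 mL
HEPES: 6.16 g/L × 2.14 L = 13.18 g
lactose: 32 g/L × 2.14 L = 68.48 g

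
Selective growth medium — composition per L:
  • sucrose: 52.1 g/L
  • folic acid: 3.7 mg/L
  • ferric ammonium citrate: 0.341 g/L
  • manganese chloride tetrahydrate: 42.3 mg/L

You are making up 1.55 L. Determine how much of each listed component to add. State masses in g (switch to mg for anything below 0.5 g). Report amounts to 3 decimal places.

Working volume: 1.55 L.
sucrose: 52.1 g/L × 1.55 L = 80.755 g
folic acid: 3.7 mg/L × 1.55 L = 5.735 mg
ferric ammonium citrate: 0.341 g/L × 1.55 L = 0.529 g
manganese chloride tetrahydrate: 42.3 mg/L × 1.55 L = 65.565 mg

sucrose 80.755 g; folic acid 5.735 mg; ferric ammonium citrate 0.529 g; manganese chloride tetrahydrate 65.565 mg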